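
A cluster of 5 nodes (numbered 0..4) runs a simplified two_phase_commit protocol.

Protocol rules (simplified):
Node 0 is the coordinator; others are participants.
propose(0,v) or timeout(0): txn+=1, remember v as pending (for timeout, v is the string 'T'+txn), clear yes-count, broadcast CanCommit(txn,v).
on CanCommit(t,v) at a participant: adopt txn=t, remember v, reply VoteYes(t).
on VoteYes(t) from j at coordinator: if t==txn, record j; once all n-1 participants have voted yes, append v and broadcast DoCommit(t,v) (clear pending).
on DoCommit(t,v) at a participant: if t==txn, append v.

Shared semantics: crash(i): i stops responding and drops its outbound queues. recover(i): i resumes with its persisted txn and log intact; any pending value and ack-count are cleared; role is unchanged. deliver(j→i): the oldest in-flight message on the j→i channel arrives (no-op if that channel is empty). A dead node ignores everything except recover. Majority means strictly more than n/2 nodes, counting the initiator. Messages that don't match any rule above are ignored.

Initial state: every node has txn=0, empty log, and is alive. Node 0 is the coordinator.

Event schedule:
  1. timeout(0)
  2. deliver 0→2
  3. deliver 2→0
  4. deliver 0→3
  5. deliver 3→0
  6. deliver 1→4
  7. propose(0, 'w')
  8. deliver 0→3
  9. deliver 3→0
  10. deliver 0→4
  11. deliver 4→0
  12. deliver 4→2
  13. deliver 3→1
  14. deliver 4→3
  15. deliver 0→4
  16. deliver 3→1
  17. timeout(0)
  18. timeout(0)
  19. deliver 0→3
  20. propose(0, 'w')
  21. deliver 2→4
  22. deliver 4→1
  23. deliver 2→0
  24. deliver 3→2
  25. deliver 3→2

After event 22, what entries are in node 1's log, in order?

empty

e1 timeout(0): 0[coor,t=1,-]
e2 deliver 0→2: 2[part,t=1,-]
e3 deliver 2→0: ·
e4 deliver 0→3: 3[part,t=1,-]
e5 deliver 3→0: ·
e6 deliver 1→4: ·
e7 propose(0,'w'): 0[coor,t=2,-]
e8 deliver 0→3: 3[part,t=2,-]
e9 deliver 3→0: ·
e10 deliver 0→4: 4[part,t=1,-]
e11 deliver 4→0: ·
e12 deliver 4→2: ·
e13 deliver 3→1: ·
e14 deliver 4→3: ·
e15 deliver 0→4: 4[part,t=2,-]
e16 deliver 3→1: ·
e17 timeout(0): 0[coor,t=3,-]
e18 timeout(0): 0[coor,t=4,-]
e19 deliver 0→3: 3[part,t=3,-]
e20 propose(0,'w'): 0[coor,t=5,-]
e21 deliver 2→4: ·
e22 deliver 4→1: ·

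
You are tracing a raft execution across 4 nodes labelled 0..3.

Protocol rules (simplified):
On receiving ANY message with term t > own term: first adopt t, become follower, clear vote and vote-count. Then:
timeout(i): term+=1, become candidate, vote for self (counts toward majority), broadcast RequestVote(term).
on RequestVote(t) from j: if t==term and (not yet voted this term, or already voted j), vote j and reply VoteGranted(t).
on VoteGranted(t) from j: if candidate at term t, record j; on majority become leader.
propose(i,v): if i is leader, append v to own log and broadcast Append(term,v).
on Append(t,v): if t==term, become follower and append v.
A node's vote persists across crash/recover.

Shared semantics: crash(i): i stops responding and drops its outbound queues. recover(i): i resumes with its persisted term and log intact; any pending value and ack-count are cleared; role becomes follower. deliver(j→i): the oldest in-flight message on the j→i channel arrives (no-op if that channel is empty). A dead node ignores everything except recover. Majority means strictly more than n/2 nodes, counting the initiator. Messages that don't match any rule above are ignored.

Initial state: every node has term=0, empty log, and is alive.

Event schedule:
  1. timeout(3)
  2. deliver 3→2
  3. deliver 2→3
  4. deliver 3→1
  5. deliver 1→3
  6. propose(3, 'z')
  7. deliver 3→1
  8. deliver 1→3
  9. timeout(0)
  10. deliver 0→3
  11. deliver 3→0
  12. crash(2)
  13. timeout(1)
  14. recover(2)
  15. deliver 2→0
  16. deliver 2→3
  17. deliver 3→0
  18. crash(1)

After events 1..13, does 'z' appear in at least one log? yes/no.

after 1 — timeout(3): n3:cand/t1/[-]
after 2 — deliver 3→2: n2:foll/t1/[-]
after 3 — deliver 2→3: ·
after 4 — deliver 3→1: n1:foll/t1/[-]
after 5 — deliver 1→3: n3:lead/t1/[-]
after 6 — propose(3,'z'): n3:lead/t1/[z]
after 7 — deliver 3→1: n1:foll/t1/[z]
after 8 — deliver 1→3: ·
after 9 — timeout(0): n0:cand/t1/[-]
after 10 — deliver 0→3: ·
after 11 — deliver 3→0: ·
after 12 — crash(2): n2:✗foll/t1/[-]
after 13 — timeout(1): n1:cand/t2/[z]

yes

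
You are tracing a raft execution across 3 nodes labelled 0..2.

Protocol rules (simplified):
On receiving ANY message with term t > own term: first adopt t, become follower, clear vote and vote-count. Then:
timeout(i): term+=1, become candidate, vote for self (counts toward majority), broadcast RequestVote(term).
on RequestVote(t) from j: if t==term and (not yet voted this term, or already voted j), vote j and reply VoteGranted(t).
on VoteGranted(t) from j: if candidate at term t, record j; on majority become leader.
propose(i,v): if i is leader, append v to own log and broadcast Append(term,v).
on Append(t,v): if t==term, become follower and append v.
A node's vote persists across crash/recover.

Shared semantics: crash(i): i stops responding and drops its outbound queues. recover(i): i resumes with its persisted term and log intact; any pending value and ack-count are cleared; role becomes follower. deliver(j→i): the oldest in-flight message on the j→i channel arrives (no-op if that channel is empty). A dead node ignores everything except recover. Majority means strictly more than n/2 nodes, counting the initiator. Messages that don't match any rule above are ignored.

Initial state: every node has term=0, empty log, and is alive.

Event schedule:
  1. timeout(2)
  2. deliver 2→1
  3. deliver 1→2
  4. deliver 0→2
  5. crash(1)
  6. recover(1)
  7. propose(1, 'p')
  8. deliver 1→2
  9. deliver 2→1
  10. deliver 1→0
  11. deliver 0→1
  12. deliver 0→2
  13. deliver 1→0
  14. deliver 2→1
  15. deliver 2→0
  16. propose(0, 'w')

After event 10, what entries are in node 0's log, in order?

1. timeout(2):  <2:cand t1 ->
2. deliver 2→1:  <1:foll t1 ->
3. deliver 1→2:  <2:lead t1 ->
4. deliver 0→2:  nop
5. crash(1):  <1:✗foll t1 ->
6. recover(1):  <1:foll t1 ->
7. propose(1,'p'):  nop
8. deliver 1→2:  nop
9. deliver 2→1:  nop
10. deliver 1→0:  nop

empty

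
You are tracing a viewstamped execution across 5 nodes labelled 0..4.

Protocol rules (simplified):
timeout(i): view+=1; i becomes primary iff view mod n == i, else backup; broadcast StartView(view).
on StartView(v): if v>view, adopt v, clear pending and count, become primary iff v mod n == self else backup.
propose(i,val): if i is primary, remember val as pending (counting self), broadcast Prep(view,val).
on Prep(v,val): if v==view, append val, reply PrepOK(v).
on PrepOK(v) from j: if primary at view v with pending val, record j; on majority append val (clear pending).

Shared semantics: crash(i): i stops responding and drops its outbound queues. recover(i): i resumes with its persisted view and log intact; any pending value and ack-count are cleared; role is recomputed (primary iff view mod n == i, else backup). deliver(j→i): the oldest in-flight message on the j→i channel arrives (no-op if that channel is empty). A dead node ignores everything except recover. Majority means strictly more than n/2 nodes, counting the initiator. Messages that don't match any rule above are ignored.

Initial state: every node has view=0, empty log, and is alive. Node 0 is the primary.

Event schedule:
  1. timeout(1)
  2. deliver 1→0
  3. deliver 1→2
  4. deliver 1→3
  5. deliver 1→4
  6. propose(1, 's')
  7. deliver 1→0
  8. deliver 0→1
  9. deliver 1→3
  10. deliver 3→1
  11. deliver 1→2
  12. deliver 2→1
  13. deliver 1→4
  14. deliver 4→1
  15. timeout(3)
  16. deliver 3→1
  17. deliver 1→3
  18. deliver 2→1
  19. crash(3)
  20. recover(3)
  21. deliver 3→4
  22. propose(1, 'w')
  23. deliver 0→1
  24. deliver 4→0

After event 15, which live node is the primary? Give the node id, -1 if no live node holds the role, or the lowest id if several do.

1

1. timeout(1):  <1:prim v1 ->
2. deliver 1→0:  <0:back v1 ->
3. deliver 1→2:  <2:back v1 ->
4. deliver 1→3:  <3:back v1 ->
5. deliver 1→4:  <4:back v1 ->
6. propose(1,'s'):  nop
7. deliver 1→0:  <0:back v1 s>
8. deliver 0→1:  nop
9. deliver 1→3:  <3:back v1 s>
10. deliver 3→1:  <1:prim v1 s>
11. deliver 1→2:  <2:back v1 s>
12. deliver 2→1:  nop
13. deliver 1→4:  <4:back v1 s>
14. deliver 4→1:  nop
15. timeout(3):  <3:back v2 s>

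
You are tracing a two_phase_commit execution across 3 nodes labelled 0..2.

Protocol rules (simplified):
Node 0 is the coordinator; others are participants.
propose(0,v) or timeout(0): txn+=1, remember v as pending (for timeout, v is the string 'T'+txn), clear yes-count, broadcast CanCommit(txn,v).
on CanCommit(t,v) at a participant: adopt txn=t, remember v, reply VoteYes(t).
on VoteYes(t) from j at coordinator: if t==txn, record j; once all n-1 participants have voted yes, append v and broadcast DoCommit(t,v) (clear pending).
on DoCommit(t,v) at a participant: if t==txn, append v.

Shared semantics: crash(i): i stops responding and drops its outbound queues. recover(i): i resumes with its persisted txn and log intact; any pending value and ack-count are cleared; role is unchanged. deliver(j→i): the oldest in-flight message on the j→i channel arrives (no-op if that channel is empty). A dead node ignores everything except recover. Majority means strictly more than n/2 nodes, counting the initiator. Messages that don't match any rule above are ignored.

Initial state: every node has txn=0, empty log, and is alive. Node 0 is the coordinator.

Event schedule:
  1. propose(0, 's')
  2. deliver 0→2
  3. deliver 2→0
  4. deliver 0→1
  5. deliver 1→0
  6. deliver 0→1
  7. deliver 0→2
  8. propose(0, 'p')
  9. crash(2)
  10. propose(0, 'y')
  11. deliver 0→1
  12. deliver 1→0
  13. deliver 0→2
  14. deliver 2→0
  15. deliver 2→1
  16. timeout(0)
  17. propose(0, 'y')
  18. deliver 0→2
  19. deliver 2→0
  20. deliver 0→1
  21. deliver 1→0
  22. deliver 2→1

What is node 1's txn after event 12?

after 1 — propose(0,'s'): n0:coor/t1/[-]
after 2 — deliver 0→2: n2:part/t1/[-]
after 3 — deliver 2→0: ·
after 4 — deliver 0→1: n1:part/t1/[-]
after 5 — deliver 1→0: n0:coor/t1/[s]
after 6 — deliver 0→1: n1:part/t1/[s]
after 7 — deliver 0→2: n2:part/t1/[s]
after 8 — propose(0,'p'): n0:coor/t2/[s]
after 9 — crash(2): n2:✗part/t1/[s]
after 10 — propose(0,'y'): n0:coor/t3/[s]
after 11 — deliver 0→1: n1:part/t2/[s]
after 12 — deliver 1→0: ·

2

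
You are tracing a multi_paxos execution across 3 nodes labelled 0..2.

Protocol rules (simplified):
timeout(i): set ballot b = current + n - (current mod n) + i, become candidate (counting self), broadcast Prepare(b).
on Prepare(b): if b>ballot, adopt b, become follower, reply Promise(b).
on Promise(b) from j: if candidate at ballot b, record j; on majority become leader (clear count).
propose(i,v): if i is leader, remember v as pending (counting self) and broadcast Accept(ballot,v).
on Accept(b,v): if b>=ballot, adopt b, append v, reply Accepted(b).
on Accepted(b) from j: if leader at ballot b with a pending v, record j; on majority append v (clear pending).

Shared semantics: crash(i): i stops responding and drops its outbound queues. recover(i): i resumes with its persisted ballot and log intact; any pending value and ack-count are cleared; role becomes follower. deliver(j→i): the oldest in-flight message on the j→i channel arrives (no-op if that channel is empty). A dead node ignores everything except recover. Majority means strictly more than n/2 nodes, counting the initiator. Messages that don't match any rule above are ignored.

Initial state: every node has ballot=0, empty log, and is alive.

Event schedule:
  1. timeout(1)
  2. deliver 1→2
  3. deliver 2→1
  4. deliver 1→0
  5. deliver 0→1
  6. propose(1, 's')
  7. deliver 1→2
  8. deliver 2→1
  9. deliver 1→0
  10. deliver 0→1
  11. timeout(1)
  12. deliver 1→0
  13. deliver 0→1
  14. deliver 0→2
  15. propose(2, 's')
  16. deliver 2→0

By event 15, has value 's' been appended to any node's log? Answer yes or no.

yes

step 1 timeout(1): 1={cand,b=4,log=-}
step 2 deliver 1→2: 2={foll,b=4,log=-}
step 3 deliver 2→1: 1={lead,b=4,log=-}
step 4 deliver 1→0: 0={foll,b=4,log=-}
step 5 deliver 0→1: —
step 6 propose(1,'s'): —
step 7 deliver 1→2: 2={foll,b=4,log=s}
step 8 deliver 2→1: 1={lead,b=4,log=s}
step 9 deliver 1→0: 0={foll,b=4,log=s}
step 10 deliver 0→1: —
step 11 timeout(1): 1={cand,b=7,log=s}
step 12 deliver 1→0: 0={foll,b=7,log=s}
step 13 deliver 0→1: 1={lead,b=7,log=s}
step 14 deliver 0→2: —
step 15 propose(2,'s'): —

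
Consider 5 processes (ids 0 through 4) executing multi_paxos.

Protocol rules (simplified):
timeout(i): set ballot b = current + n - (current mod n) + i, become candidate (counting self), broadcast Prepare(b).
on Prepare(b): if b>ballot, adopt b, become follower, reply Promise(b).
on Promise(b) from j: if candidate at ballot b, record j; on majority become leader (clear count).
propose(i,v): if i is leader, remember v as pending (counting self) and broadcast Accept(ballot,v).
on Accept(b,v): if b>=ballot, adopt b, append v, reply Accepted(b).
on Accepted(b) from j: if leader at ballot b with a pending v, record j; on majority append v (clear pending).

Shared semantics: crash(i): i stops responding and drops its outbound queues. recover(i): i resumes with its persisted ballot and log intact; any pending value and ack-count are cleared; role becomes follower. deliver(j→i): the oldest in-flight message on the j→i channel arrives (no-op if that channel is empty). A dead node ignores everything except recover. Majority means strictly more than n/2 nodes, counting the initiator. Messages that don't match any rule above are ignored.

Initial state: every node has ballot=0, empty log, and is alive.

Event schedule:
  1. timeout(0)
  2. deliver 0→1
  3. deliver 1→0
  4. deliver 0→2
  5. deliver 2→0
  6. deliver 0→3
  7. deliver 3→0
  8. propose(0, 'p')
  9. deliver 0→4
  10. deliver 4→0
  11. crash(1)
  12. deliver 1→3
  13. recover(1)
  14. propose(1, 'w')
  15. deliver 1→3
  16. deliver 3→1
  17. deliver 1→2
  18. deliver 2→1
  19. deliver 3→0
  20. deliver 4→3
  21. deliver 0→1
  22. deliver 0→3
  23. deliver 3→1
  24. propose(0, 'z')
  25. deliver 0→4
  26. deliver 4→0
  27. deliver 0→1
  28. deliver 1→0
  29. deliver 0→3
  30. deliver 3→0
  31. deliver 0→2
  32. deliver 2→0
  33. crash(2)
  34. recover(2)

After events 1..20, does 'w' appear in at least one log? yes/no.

no

e1 timeout(0): 0[cand,b=5,-]
e2 deliver 0→1: 1[foll,b=5,-]
e3 deliver 1→0: ·
e4 deliver 0→2: 2[foll,b=5,-]
e5 deliver 2→0: 0[lead,b=5,-]
e6 deliver 0→3: 3[foll,b=5,-]
e7 deliver 3→0: ·
e8 propose(0,'p'): ·
e9 deliver 0→4: 4[foll,b=5,-]
e10 deliver 4→0: ·
e11 crash(1): 1[✗foll,b=5,-]
e12 deliver 1→3: ·
e13 recover(1): 1[foll,b=5,-]
e14 propose(1,'w'): ·
e15 deliver 1→3: ·
e16 deliver 3→1: ·
e17 deliver 1→2: ·
e18 deliver 2→1: ·
e19 deliver 3→0: ·
e20 deliver 4→3: ·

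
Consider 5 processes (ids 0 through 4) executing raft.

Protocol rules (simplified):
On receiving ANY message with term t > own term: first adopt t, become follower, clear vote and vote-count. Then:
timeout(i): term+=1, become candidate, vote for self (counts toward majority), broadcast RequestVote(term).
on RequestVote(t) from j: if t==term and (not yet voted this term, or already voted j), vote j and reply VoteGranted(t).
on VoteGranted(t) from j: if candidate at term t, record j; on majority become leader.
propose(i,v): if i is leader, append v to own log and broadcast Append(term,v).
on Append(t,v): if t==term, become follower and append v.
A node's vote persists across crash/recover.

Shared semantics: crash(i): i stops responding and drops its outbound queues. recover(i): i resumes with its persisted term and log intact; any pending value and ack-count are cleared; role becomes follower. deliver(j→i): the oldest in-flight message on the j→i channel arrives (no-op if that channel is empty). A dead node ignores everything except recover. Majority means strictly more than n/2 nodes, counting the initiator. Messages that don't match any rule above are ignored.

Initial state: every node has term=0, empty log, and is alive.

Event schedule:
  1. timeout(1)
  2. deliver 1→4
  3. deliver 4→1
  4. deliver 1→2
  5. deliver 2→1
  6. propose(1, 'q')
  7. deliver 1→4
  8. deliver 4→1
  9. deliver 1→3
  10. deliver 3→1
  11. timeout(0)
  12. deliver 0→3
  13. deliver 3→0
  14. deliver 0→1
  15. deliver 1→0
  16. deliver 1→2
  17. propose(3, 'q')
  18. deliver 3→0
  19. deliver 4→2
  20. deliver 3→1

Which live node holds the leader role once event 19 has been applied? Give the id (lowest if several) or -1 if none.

1

1. timeout(1):  <1:cand t1 ->
2. deliver 1→4:  <4:foll t1 ->
3. deliver 4→1:  nop
4. deliver 1→2:  <2:foll t1 ->
5. deliver 2→1:  <1:lead t1 ->
6. propose(1,'q'):  <1:lead t1 q>
7. deliver 1→4:  <4:foll t1 q>
8. deliver 4→1:  nop
9. deliver 1→3:  <3:foll t1 ->
10. deliver 3→1:  nop
11. timeout(0):  <0:cand t1 ->
12. deliver 0→3:  nop
13. deliver 3→0:  nop
14. deliver 0→1:  nop
15. deliver 1→0:  nop
16. deliver 1→2:  <2:foll t1 q>
17. propose(3,'q'):  nop
18. deliver 3→0:  nop
19. deliver 4→2:  nop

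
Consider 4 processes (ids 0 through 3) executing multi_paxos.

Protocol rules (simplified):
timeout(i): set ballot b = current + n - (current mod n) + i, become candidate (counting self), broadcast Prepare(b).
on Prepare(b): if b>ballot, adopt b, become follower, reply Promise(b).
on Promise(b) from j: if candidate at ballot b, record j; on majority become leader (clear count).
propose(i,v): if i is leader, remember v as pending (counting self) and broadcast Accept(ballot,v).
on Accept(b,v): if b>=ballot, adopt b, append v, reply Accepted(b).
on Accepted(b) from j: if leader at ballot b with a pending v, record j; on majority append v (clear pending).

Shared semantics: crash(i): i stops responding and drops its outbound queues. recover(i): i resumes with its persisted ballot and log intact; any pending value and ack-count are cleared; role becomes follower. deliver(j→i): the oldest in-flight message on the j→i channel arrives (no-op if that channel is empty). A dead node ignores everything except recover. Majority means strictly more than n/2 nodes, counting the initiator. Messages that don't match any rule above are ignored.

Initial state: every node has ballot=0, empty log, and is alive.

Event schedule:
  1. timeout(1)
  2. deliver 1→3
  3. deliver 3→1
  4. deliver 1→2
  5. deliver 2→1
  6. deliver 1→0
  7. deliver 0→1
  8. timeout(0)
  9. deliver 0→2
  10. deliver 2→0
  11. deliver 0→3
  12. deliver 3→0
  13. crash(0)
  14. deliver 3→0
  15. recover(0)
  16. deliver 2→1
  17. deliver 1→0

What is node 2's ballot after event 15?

8

1. timeout(1):  <1:cand b5 ->
2. deliver 1→3:  <3:foll b5 ->
3. deliver 3→1:  nop
4. deliver 1→2:  <2:foll b5 ->
5. deliver 2→1:  <1:lead b5 ->
6. deliver 1→0:  <0:foll b5 ->
7. deliver 0→1:  nop
8. timeout(0):  <0:cand b8 ->
9. deliver 0→2:  <2:foll b8 ->
10. deliver 2→0:  nop
11. deliver 0→3:  <3:foll b8 ->
12. deliver 3→0:  <0:lead b8 ->
13. crash(0):  <0:✗lead b8 ->
14. deliver 3→0:  nop
15. recover(0):  <0:foll b8 ->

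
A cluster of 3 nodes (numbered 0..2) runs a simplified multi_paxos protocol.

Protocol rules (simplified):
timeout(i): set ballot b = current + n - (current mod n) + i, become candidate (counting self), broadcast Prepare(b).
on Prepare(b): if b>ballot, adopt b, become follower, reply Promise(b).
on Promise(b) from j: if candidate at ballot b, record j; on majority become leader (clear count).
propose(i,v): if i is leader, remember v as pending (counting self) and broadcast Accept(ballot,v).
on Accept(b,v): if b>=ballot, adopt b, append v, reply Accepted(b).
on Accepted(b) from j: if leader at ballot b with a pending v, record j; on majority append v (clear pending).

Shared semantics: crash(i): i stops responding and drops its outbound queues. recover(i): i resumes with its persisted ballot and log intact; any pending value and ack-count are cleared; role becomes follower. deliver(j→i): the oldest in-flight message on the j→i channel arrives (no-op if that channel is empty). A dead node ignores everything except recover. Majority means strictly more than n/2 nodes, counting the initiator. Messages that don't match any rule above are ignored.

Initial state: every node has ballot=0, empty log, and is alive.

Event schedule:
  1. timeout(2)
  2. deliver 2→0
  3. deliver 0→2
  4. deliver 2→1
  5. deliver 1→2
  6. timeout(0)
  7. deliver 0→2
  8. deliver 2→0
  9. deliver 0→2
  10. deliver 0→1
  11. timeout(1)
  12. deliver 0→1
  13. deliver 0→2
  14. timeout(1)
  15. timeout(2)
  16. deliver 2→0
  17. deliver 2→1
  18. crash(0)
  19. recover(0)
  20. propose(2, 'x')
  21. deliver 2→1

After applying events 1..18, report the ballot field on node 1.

[1] timeout(2) → N2(cand b5 [-])
[2] deliver 2→0 → N0(foll b5 [-])
[3] deliver 0→2 → N2(lead b5 [-])
[4] deliver 2→1 → N1(foll b5 [-])
[5] deliver 1→2 → ∅
[6] timeout(0) → N0(cand b6 [-])
[7] deliver 0→2 → N2(foll b6 [-])
[8] deliver 2→0 → N0(lead b6 [-])
[9] deliver 0→2 → ∅
[10] deliver 0→1 → N1(foll b6 [-])
[11] timeout(1) → N1(cand b10 [-])
[12] deliver 0→1 → ∅
[13] deliver 0→2 → ∅
[14] timeout(1) → N1(cand b13 [-])
[15] timeout(2) → N2(cand b11 [-])
[16] deliver 2→0 → N0(foll b11 [-])
[17] deliver 2→1 → ∅
[18] crash(0) → N0(✗foll b11 [-])

13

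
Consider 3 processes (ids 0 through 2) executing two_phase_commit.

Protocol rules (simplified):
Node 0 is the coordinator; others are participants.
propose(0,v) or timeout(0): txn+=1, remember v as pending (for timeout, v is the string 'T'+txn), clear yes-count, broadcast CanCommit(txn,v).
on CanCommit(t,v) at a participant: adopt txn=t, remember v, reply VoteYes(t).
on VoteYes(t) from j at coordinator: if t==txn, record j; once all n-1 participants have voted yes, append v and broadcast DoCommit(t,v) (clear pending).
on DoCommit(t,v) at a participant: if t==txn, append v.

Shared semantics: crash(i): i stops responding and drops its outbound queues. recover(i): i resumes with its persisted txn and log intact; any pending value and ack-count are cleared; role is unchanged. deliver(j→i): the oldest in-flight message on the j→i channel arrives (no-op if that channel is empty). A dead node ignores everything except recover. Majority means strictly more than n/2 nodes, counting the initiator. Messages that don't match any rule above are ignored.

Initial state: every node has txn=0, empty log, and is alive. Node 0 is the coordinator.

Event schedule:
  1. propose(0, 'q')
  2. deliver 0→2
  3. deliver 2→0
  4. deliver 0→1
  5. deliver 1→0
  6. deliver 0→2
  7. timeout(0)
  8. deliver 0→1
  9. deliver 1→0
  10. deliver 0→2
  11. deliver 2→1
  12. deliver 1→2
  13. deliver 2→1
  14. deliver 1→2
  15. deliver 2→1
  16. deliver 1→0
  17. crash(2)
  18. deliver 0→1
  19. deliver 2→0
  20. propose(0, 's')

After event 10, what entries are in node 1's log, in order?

[1] propose(0,'q') → N0(coor t1 [-])
[2] deliver 0→2 → N2(part t1 [-])
[3] deliver 2→0 → ∅
[4] deliver 0→1 → N1(part t1 [-])
[5] deliver 1→0 → N0(coor t1 [q])
[6] deliver 0→2 → N2(part t1 [q])
[7] timeout(0) → N0(coor t2 [q])
[8] deliver 0→1 → N1(part t1 [q])
[9] deliver 1→0 → ∅
[10] deliver 0→2 → N2(part t2 [q])

q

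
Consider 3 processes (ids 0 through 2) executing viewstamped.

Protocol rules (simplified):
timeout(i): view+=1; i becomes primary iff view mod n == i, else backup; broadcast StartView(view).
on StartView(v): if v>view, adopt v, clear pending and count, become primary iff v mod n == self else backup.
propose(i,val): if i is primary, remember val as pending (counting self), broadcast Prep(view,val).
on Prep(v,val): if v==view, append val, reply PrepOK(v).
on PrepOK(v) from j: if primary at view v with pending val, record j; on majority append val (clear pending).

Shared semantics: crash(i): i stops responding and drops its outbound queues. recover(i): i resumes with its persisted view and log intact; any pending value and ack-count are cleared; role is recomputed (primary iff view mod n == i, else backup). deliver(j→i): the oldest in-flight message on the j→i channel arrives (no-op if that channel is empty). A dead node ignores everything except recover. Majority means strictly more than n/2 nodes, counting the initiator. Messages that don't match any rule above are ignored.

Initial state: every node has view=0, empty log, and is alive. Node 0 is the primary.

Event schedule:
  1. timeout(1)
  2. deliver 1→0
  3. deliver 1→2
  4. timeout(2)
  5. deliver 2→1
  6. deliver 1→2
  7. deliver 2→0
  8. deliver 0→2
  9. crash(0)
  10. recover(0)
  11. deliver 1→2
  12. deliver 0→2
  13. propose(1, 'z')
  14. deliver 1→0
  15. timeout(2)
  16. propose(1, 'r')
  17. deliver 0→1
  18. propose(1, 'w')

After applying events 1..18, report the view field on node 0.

[1] timeout(1) → N1(prim v1 [-])
[2] deliver 1→0 → N0(back v1 [-])
[3] deliver 1→2 → N2(back v1 [-])
[4] timeout(2) → N2(prim v2 [-])
[5] deliver 2→1 → N1(back v2 [-])
[6] deliver 1→2 → ∅
[7] deliver 2→0 → N0(back v2 [-])
[8] deliver 0→2 → ∅
[9] crash(0) → N0(✗back v2 [-])
[10] recover(0) → N0(back v2 [-])
[11] deliver 1→2 → ∅
[12] deliver 0→2 → ∅
[13] propose(1,'z') → ∅
[14] deliver 1→0 → ∅
[15] timeout(2) → N2(back v3 [-])
[16] propose(1,'r') → ∅
[17] deliver 0→1 → ∅
[18] propose(1,'w') → ∅

2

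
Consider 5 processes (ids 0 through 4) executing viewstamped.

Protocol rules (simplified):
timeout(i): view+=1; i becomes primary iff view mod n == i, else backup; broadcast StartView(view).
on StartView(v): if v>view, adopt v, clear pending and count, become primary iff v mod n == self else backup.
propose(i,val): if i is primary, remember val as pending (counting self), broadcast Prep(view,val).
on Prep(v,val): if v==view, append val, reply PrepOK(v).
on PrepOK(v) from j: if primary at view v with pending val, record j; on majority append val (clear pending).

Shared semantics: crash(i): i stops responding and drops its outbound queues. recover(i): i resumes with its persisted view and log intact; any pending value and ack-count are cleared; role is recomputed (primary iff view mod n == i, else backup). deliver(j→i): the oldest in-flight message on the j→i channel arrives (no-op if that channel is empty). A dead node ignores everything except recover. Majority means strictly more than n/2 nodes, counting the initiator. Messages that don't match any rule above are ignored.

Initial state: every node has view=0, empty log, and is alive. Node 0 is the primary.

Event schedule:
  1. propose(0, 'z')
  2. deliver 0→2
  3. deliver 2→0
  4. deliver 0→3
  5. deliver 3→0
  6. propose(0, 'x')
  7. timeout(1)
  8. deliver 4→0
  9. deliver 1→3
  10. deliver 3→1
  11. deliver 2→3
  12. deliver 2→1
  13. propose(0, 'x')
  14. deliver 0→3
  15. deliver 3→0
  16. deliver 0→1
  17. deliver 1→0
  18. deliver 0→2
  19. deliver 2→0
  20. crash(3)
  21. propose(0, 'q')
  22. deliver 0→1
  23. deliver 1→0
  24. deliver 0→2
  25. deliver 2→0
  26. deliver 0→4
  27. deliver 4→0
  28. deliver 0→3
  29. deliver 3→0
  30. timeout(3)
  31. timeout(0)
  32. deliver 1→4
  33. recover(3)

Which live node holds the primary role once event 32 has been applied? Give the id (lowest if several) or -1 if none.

after 1 — propose(0,'z'): ·
after 2 — deliver 0→2: n2:back/v0/[z]
after 3 — deliver 2→0: ·
after 4 — deliver 0→3: n3:back/v0/[z]
after 5 — deliver 3→0: n0:prim/v0/[z]
after 6 — propose(0,'x'): ·
after 7 — timeout(1): n1:prim/v1/[-]
after 8 — deliver 4→0: ·
after 9 — deliver 1→3: n3:back/v1/[z]
after 10 — deliver 3→1: ·
after 11 — deliver 2→3: ·
after 12 — deliver 2→1: ·
after 13 — propose(0,'x'): ·
after 14 — deliver 0→3: ·
after 15 — deliver 3→0: ·
after 16 — deliver 0→1: ·
after 17 — deliver 1→0: n0:back/v1/[z]
after 18 — deliver 0→2: n2:back/v0/[z,x]
after 19 — deliver 2→0: ·
after 20 — crash(3): n3:✗back/v1/[z]
after 21 — propose(0,'q'): ·
after 22 — deliver 0→1: ·
after 23 — deliver 1→0: ·
after 24 — deliver 0→2: n2:back/v0/[z,x,x]
after 25 — deliver 2→0: ·
after 26 — deliver 0→4: n4:back/v0/[z]
after 27 — deliver 4→0: ·
after 28 — deliver 0→3: ·
after 29 — deliver 3→0: ·
after 30 — timeout(3): ·
after 31 — timeout(0): n0:back/v2/[z]
after 32 — deliver 1→4: n4:back/v1/[z]

1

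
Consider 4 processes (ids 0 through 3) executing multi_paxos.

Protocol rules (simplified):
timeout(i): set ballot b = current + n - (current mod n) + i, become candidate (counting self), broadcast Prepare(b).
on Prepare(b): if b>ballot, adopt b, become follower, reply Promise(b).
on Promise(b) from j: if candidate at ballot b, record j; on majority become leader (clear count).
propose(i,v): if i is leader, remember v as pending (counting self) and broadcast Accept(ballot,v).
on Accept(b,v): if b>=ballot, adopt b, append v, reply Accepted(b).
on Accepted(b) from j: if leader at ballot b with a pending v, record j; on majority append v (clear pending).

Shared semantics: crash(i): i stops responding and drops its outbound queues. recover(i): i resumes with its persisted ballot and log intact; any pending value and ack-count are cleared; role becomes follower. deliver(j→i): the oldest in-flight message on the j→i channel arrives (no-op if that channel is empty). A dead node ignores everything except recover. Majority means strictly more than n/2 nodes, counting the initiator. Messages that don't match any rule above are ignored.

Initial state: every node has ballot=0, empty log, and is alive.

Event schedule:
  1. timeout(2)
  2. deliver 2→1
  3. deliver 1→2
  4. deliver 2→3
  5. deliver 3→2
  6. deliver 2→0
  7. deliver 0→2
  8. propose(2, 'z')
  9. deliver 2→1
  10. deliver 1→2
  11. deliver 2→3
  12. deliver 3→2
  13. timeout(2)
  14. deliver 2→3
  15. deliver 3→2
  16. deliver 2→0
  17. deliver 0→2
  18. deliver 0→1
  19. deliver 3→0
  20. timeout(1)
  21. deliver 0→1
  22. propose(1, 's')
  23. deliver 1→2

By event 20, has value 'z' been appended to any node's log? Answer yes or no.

step 1 timeout(2): 2={cand,b=6,log=-}
step 2 deliver 2→1: 1={foll,b=6,log=-}
step 3 deliver 1→2: —
step 4 deliver 2→3: 3={foll,b=6,log=-}
step 5 deliver 3→2: 2={lead,b=6,log=-}
step 6 deliver 2→0: 0={foll,b=6,log=-}
step 7 deliver 0→2: —
step 8 propose(2,'z'): —
step 9 deliver 2→1: 1={foll,b=6,log=z}
step 10 deliver 1→2: —
step 11 deliver 2→3: 3={foll,b=6,log=z}
step 12 deliver 3→2: 2={lead,b=6,log=z}
step 13 timeout(2): 2={cand,b=10,log=z}
step 14 deliver 2→3: 3={foll,b=10,log=z}
step 15 deliver 3→2: —
step 16 deliver 2→0: 0={foll,b=6,log=z}
step 17 deliver 0→2: —
step 18 deliver 0→1: —
step 19 deliver 3→0: —
step 20 timeout(1): 1={cand,b=9,log=z}

yes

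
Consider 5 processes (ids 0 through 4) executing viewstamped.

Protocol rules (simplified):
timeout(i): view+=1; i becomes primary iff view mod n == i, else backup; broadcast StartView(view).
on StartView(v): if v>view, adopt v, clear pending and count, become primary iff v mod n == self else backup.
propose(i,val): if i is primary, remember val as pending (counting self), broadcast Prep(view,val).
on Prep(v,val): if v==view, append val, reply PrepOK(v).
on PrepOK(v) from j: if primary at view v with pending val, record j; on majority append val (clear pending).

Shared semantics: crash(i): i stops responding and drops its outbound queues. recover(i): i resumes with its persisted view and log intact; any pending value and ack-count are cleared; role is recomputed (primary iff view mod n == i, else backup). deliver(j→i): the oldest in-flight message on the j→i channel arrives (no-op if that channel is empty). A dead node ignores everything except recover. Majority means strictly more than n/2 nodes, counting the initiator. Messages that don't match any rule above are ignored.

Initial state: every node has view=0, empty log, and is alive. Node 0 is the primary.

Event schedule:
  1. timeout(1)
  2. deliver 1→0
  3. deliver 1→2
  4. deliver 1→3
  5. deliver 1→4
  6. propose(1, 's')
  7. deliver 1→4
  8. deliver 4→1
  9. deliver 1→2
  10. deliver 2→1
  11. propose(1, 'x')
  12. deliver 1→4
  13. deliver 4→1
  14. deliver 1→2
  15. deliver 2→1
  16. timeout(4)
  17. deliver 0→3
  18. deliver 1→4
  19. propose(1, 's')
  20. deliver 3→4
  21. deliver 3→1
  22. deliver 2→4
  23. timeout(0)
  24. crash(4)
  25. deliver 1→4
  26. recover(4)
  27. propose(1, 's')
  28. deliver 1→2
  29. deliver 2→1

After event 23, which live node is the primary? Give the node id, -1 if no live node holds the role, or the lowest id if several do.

step 1 timeout(1): 1={prim,v=1,log=-}
step 2 deliver 1→0: 0={back,v=1,log=-}
step 3 deliver 1→2: 2={back,v=1,log=-}
step 4 deliver 1→3: 3={back,v=1,log=-}
step 5 deliver 1→4: 4={back,v=1,log=-}
step 6 propose(1,'s'): —
step 7 deliver 1→4: 4={back,v=1,log=s}
step 8 deliver 4→1: —
step 9 deliver 1→2: 2={back,v=1,log=s}
step 10 deliver 2→1: 1={prim,v=1,log=s}
step 11 propose(1,'x'): —
step 12 deliver 1→4: 4={back,v=1,log=s,x}
step 13 deliver 4→1: —
step 14 deliver 1→2: 2={back,v=1,log=s,x}
step 15 deliver 2→1: 1={prim,v=1,log=s,x}
step 16 timeout(4): 4={back,v=2,log=s,x}
step 17 deliver 0→3: —
step 18 deliver 1→4: —
step 19 propose(1,'s'): —
step 20 deliver 3→4: —
step 21 deliver 3→1: —
step 22 deliver 2→4: —
step 23 timeout(0): 0={back,v=2,log=-}

1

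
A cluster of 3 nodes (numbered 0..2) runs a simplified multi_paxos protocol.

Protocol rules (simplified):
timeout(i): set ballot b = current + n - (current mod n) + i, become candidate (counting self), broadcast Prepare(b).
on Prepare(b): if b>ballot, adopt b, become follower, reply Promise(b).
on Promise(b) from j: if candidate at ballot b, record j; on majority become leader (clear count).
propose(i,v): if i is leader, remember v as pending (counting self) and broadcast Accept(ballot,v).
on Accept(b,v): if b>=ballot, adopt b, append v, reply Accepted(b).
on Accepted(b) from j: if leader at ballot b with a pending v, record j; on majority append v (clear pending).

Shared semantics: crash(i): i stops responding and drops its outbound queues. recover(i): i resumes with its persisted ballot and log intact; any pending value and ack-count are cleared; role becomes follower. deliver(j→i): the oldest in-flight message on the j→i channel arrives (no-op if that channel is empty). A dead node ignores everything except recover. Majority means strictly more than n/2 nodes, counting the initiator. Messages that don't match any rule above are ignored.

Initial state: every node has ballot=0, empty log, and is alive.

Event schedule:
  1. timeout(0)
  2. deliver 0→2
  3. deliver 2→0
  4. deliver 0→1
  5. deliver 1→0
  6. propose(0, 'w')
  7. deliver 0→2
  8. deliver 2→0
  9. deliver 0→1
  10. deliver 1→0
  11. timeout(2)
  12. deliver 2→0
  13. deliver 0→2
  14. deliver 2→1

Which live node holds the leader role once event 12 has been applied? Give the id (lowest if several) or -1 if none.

-1

e1 timeout(0): 0[cand,b=3,-]
e2 deliver 0→2: 2[foll,b=3,-]
e3 deliver 2→0: 0[lead,b=3,-]
e4 deliver 0→1: 1[foll,b=3,-]
e5 deliver 1→0: ·
e6 propose(0,'w'): ·
e7 deliver 0→2: 2[foll,b=3,w]
e8 deliver 2→0: 0[lead,b=3,w]
e9 deliver 0→1: 1[foll,b=3,w]
e10 deliver 1→0: ·
e11 timeout(2): 2[cand,b=8,w]
e12 deliver 2→0: 0[foll,b=8,w]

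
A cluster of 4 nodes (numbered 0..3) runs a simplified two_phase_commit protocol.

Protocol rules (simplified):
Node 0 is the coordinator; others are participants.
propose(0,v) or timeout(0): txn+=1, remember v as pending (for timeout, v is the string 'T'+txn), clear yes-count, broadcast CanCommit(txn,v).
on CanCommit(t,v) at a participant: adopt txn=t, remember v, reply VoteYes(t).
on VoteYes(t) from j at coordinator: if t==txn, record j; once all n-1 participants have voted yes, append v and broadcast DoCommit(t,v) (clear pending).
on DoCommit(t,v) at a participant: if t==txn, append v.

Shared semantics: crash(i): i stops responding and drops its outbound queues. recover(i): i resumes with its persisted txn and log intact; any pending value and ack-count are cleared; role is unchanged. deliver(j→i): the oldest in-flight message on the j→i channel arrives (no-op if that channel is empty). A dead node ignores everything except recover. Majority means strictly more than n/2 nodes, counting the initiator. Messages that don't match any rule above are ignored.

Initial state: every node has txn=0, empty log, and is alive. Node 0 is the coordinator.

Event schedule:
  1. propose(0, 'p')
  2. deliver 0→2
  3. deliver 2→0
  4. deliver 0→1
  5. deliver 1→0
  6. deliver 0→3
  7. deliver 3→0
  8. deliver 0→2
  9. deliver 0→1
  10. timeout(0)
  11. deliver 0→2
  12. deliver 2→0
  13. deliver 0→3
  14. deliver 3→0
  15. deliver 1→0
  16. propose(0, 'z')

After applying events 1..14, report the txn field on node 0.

2

1. propose(0,'p'):  <0:coor t1 ->
2. deliver 0→2:  <2:part t1 ->
3. deliver 2→0:  nop
4. deliver 0→1:  <1:part t1 ->
5. deliver 1→0:  nop
6. deliver 0→3:  <3:part t1 ->
7. deliver 3→0:  <0:coor t1 p>
8. deliver 0→2:  <2:part t1 p>
9. deliver 0→1:  <1:part t1 p>
10. timeout(0):  <0:coor t2 p>
11. deliver 0→2:  <2:part t2 p>
12. deliver 2→0:  nop
13. deliver 0→3:  <3:part t1 p>
14. deliver 3→0:  nop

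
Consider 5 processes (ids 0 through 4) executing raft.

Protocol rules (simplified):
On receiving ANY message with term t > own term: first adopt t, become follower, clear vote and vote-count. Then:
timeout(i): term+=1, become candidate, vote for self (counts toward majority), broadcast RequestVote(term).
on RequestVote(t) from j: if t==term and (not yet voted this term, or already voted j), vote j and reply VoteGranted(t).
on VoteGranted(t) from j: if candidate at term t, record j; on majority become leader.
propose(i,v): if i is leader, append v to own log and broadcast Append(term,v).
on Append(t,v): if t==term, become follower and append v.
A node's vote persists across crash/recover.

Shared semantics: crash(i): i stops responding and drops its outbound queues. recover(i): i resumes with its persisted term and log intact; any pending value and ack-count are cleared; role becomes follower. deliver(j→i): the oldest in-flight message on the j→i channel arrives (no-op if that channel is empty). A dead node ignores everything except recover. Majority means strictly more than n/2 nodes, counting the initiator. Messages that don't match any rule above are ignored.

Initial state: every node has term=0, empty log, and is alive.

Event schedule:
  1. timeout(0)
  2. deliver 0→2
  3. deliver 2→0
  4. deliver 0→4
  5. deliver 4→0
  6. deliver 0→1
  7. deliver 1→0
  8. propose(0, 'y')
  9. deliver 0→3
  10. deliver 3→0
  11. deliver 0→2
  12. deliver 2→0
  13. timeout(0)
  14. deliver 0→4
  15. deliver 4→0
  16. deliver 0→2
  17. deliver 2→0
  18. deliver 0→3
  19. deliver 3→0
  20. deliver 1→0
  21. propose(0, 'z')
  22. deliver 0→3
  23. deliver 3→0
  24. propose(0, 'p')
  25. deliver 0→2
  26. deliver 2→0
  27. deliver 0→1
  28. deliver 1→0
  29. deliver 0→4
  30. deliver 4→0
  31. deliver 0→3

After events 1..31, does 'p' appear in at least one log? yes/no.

after 1 — timeout(0): n0:cand/t1/[-]
after 2 — deliver 0→2: n2:foll/t1/[-]
after 3 — deliver 2→0: ·
after 4 — deliver 0→4: n4:foll/t1/[-]
after 5 — deliver 4→0: n0:lead/t1/[-]
after 6 — deliver 0→1: n1:foll/t1/[-]
after 7 — deliver 1→0: ·
after 8 — propose(0,'y'): n0:lead/t1/[y]
after 9 — deliver 0→3: n3:foll/t1/[-]
after 10 — deliver 3→0: ·
after 11 — deliver 0→2: n2:foll/t1/[y]
after 12 — deliver 2→0: ·
after 13 — timeout(0): n0:cand/t2/[y]
after 14 — deliver 0→4: n4:foll/t1/[y]
after 15 — deliver 4→0: ·
after 16 — deliver 0→2: n2:foll/t2/[y]
after 17 — deliver 2→0: ·
after 18 — deliver 0→3: n3:foll/t1/[y]
after 19 — deliver 3→0: ·
after 20 — deliver 1→0: ·
after 21 — propose(0,'z'): ·
after 22 — deliver 0→3: n3:foll/t2/[y]
after 23 — deliver 3→0: n0:lead/t2/[y]
after 24 — propose(0,'p'): n0:lead/t2/[y,p]
after 25 — deliver 0→2: n2:foll/t2/[y,p]
after 26 — deliver 2→0: ·
after 27 — deliver 0→1: n1:foll/t1/[y]
after 28 — deliver 1→0: ·
after 29 — deliver 0→4: n4:foll/t2/[y]
after 30 — deliver 4→0: ·
after 31 — deliver 0→3: n3:foll/t2/[y,p]

yes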